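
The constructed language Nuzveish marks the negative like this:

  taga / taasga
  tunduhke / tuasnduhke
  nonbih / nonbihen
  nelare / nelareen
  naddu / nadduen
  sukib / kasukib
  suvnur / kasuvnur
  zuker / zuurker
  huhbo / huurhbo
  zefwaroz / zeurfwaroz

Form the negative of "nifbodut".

"nifbodut" begins with n-. The stems beginning with n- (nonbih → nonbihen, nelare → nelareen, naddu → nadduen) add -en.
The other patterns: stems beginning with t- insert -as- after the first vowel; stems beginning with s- add the prefix ka-; stems beginning with h- or z- insert -ur- after the first vowel.
So nifbodut → nifboduten.

nifboduten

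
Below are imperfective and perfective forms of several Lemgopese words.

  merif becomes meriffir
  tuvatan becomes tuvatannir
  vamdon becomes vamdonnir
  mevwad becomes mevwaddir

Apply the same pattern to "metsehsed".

Every pair shown (merif → meriffir, tuvatan → tuvatannir, vamdon → vamdonnir, …) follows the same rule: double the final consonant and add -ir.
So metsehsed → metsehseddir.

metsehseddir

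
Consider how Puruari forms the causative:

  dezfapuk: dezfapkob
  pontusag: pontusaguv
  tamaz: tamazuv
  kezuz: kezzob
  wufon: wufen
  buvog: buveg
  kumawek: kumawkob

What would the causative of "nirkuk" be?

tamaz and kezuz both end in -z yet inflect differently (tamazuv, kezzob), so the final letter is not what conditions the rule; the last vowel is.
"nirkuk" has last vowel 'u'. The stems whose last vowel is 'u' (dezfapuk → dezfapkob, kezuz → kezzob) delete the last vowel and add -ob.
The other patterns: stems whose last vowel is 'a' add -uv; stems whose last vowel is 'o' change the last vowel to 'e'.
So nirkuk → nirkkob.

nirkkob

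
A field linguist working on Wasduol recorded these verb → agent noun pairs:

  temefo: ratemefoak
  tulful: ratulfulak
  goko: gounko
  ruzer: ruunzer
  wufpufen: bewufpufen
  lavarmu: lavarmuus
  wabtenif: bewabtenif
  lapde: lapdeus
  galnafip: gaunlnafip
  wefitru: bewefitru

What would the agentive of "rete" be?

"rete" begins with r-. The one such stem in the data (ruzer → ruunzer) inserts -un- after the first vowel (as do goko, galnafip), so the same rule applies.
So rete → reunte.

reunte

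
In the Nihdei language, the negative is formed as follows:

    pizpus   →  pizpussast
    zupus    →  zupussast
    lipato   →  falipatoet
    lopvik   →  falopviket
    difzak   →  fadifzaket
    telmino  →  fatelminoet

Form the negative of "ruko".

farukoet

pizpus and lopvik both have 2 vowels yet inflect differently (pizpussast, falopviket), so the number of vowels is not what conditions the rule; the final letter is.
"ruko" ends in -o. The stems ending in -o (lipato → falipatoet, telmino → fatelminoet) add fa- … -et around the stem.
So ruko → farukoet.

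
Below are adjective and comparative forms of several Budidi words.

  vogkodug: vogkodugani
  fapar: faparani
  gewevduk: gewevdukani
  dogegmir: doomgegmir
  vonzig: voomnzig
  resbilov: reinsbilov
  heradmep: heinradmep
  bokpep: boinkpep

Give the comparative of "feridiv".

feomridiv

fapar and dogegmir both end in -r yet inflect differently (faparani, doomgegmir), so the final letter is not what conditions the rule; the last vowel is.
"feridiv" has last vowel 'i'. The stems whose last vowel is 'i' (dogegmir → doomgegmir, vonzig → voomnzig) insert -om- after the first vowel.
The other patterns: stems whose last vowel is 'a' or 'u' add -ani; stems whose last vowel is 'e' or 'o' insert -in- after the first vowel.
So feridiv → feomridiv.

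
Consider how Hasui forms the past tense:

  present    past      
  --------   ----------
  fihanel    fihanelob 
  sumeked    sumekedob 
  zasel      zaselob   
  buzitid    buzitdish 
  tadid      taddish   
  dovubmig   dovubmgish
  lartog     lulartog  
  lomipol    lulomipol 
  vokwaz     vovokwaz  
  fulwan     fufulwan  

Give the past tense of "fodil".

sumeked and buzitid both end in -d yet inflect differently (sumekedob, buzitdish), so the final letter is not what conditions the rule; the last vowel is.
"fodil" has last vowel 'i'. The stems whose last vowel is 'i' (buzitid → buzitdish, tadid → taddish, dovubmig → dovubmgish) delete the last vowel and add -ish.
The other patterns: stems whose last vowel is 'e' add -ob; stems whose last vowel is 'o' add the prefix lu-; stems whose last vowel is 'a' repeat the first consonant+vowel as a prefix.
So fodil → fodlish.

fodlish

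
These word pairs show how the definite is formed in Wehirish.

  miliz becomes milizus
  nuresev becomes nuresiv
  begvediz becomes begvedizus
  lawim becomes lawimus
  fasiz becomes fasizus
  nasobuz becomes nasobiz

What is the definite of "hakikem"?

hakikim

"hakikem" has last vowel 'e'. The one such stem in the data (nuresev → nuresiv) changes the last vowel to 'i' (as does nasobuz), so the same rule applies.
So hakikem → hakikim.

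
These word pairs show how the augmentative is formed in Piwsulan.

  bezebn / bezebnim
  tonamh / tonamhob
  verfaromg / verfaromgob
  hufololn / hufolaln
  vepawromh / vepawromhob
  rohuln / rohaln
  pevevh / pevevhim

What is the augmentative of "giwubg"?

giwubgim

"giwubg" has second-to-last letter 'b'. The one such stem in the data (bezebn → bezebnim) adds -im, so the same rule applies.
So giwubg → giwubgim.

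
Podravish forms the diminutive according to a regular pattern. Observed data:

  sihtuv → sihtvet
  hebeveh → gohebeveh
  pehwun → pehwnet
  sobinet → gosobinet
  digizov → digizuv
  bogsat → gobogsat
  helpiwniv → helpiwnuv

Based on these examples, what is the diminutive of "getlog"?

getlug

sihtuv and digizov both end in -v yet inflect differently (sihtvet, digizuv), so the final letter is not what conditions the rule; the last vowel is.
"getlog" has last vowel 'o'. The one such stem in the data (digizov → digizuv) changes the last vowel to 'u' (as does helpiwniv), so the same rule applies.
The other patterns: stems whose last vowel is 'u' delete the last vowel and add -et; stems whose last vowel is 'a' or 'e' add the prefix go-.
So getlog → getlug.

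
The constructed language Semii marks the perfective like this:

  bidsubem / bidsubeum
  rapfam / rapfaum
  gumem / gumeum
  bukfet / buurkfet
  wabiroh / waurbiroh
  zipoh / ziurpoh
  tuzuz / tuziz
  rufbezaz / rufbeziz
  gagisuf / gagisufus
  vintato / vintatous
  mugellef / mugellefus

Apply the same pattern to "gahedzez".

gahedziz

"gahedzez" ends in -z. The stems ending in -z (tuzuz → tuziz, rufbezaz → rufbeziz) change the last vowel to 'i'.
So gahedzez → gahedziz.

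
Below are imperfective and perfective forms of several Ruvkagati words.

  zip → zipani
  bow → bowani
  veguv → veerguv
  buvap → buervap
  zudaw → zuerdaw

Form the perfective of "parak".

paerrak

zip and buvap both end in -p yet inflect differently (zipani, buervap), so the final letter is not what conditions the rule; the number of vowels is.
"parak" has 2 vowels. The stems with 2 vowels (veguv → veerguv, buvap → buervap, zudaw → zuerdaw) insert -er- after the first vowel.
So parak → paerrak.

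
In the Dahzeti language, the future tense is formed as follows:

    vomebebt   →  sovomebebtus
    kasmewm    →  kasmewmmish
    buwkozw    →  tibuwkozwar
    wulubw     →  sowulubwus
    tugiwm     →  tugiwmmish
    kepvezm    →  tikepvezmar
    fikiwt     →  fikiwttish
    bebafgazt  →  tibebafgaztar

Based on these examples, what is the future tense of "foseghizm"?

tugiwm and kepvezm both end in -m yet inflect differently (tugiwmmish, tikepvezmar), so the final letter is not what conditions the rule; the second-to-last letter is.
"foseghizm" has second-to-last letter 'z'. The stems whose second-to-last letter is 'z' (buwkozw → tibuwkozwar, kepvezm → tikepvezmar, bebafgazt → tibebafgaztar) add ti- … -ar around the stem.
So foseghizm → tifoseghizmar.

tifoseghizmar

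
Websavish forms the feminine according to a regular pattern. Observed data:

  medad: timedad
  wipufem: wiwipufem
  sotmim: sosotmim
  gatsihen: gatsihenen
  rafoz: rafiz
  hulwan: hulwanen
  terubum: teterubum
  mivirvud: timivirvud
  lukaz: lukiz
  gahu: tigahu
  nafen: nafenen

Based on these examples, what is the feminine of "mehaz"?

mehiz

"mehaz" ends in -z. The stems ending in -z (lukaz → lukiz, rafoz → rafiz) change the last vowel to 'i'.
The other patterns: stems ending in -m repeat the first consonant+vowel as a prefix; stems ending in -n add -en; stems ending in -d or -u add the prefix ti-.
So mehaz → mehiz.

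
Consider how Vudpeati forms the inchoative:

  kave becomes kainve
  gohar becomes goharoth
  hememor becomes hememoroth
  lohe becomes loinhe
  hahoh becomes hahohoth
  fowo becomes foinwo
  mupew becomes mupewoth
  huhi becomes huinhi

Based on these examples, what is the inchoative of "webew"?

"webew" ends in a consonant. The stems ending in a consonant (mupew → mupewoth, hahoh → hahohoth, hememor → hememoroth) add -oth.
The other pattern: stems ending in a vowel insert -in- after the first vowel.
So webew → webewoth.

webewoth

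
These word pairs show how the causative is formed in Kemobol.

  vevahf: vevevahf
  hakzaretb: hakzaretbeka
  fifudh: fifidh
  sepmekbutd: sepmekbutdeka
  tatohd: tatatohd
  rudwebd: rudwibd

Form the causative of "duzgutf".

duzgutfeka

"duzgutf" has second-to-last letter 't'. The stems whose second-to-last letter is 't' (hakzaretb → hakzaretbeka, sepmekbutd → sepmekbutdeka) add -eka.
The other patterns: stems whose second-to-last letter is 'h' repeat the first consonant+vowel as a prefix; stems whose second-to-last letter is 'b' or 'd' change the last vowel to 'i'.
So duzgutf → duzgutfeka.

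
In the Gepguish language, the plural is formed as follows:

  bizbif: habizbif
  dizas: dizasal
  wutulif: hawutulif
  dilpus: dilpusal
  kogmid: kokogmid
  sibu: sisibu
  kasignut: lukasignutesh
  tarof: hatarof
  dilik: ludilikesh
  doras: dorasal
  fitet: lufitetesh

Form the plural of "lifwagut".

lulifwagutesh

sibu and dilpus both have last vowel 'u' yet inflect differently (sisibu, dilpusal), so the last vowel is not what conditions the rule; the final letter is.
"lifwagut" ends in -t. The stems ending in -t (fitet → lufitetesh, kasignut → lukasignutesh) add lu- … -esh around the stem.
The other patterns: stems ending in -d or -u repeat the first consonant+vowel as a prefix; stems ending in -s add -al; stems ending in -f add the prefix ha-.
So lifwagut → lulifwagutesh.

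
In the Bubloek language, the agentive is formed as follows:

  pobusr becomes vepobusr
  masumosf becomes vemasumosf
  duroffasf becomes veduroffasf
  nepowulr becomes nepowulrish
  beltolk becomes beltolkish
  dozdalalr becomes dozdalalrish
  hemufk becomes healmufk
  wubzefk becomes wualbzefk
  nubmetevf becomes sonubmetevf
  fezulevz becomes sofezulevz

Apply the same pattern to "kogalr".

kogalrish

pobusr and nepowulr both end in -r yet inflect differently (vepobusr, nepowulrish), so the final letter is not what conditions the rule; the second-to-last letter is.
"kogalr" has second-to-last letter 'l'. The stems whose second-to-last letter is 'l' (nepowulr → nepowulrish, beltolk → beltolkish, dozdalalr → dozdalalrish) add -ish.
The other patterns: stems whose second-to-last letter is 's' add the prefix ve-; stems whose second-to-last letter is 'f' insert -al- after the first vowel; stems whose second-to-last letter is 'v' add the prefix so-.
So kogalr → kogalrish.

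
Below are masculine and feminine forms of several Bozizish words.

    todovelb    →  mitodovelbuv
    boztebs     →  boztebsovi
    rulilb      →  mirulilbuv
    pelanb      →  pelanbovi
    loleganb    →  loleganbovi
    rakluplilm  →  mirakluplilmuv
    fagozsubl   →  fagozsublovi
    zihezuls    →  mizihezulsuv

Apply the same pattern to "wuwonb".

"wuwonb" has second-to-last letter 'n'. The stems whose second-to-last letter is 'n' (loleganb → loleganbovi, pelanb → pelanbovi) add -ovi.
The other pattern: stems whose second-to-last letter is 'l' add mi- … -uv around the stem.
So wuwonb → wuwonbovi.

wuwonbovi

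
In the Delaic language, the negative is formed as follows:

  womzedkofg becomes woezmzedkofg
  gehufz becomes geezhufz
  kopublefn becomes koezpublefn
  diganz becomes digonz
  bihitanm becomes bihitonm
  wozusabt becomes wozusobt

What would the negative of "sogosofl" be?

soezgosofl

"sogosofl" has second-to-last letter 'f'. The stems whose second-to-last letter is 'f' (womzedkofg → woezmzedkofg, gehufz → geezhufz, kopublefn → koezpublefn) insert -ez- after the first vowel.
The other pattern: stems whose second-to-last letter is 'b' or 'n' change the last vowel to 'o'.
So sogosofl → soezgosofl.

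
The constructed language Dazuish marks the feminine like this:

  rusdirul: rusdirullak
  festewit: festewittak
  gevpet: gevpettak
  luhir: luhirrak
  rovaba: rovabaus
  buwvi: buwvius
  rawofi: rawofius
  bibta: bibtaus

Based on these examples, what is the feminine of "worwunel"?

worwunellak

festewit and buwvi both have last vowel 'i' yet inflect differently (festewittak, buwvius), so the last vowel is not what conditions the rule; whether the stem ends in a vowel or a consonant is.
"worwunel" ends in a consonant. The stems ending in a consonant (rusdirul → rusdirullak, festewit → festewittak, gevpet → gevpettak) double the final consonant and add -ak.
The other pattern: stems ending in a vowel add -us.
So worwunel → worwunellak.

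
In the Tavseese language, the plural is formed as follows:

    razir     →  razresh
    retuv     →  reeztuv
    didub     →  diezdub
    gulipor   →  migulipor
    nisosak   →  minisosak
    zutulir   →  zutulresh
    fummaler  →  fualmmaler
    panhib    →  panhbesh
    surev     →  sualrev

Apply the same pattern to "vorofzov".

zutulir and fummaler both end in -r yet inflect differently (zutulresh, fualmmaler), so the final letter is not what conditions the rule; the last vowel is.
"vorofzov" has last vowel 'o'. The one such stem in the data (gulipor → migulipor) adds the prefix mi-, so the same rule applies.
The other patterns: stems whose last vowel is 'i' delete the last vowel and add -esh; stems whose last vowel is 'e' insert -al- after the first vowel; stems whose last vowel is 'u' insert -ez- after the first vowel.
So vorofzov → mivorofzov.

mivorofzov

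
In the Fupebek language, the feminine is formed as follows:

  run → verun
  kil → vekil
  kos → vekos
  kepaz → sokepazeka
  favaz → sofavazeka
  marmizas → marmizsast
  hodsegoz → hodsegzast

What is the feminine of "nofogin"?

nofognast

kos and marmizas both end in -s yet inflect differently (vekos, marmizsast), so the final letter is not what conditions the rule; the number of vowels is.
"nofogin" has 3 vowels. The stems with 3 vowels (marmizas → marmizsast, hodsegoz → hodsegzast) delete the last vowel and add -ast.
The other patterns: stems with 1 vowel add the prefix ve-; stems with 2 vowels add so- … -eka around the stem.
So nofogin → nofognast.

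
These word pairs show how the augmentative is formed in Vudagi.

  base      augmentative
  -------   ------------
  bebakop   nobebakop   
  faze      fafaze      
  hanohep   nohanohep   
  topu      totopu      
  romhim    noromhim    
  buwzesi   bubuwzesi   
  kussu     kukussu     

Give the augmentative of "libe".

lilibe

buwzesi and romhim both have last vowel 'i' yet inflect differently (bubuwzesi, noromhim), so the last vowel is not what conditions the rule; whether the stem ends in a vowel or a consonant is.
"libe" ends in a vowel. The stems ending in a vowel (buwzesi → bubuwzesi, kussu → kukussu, faze → fafaze) repeat the first consonant+vowel as a prefix.
So libe → lilibe.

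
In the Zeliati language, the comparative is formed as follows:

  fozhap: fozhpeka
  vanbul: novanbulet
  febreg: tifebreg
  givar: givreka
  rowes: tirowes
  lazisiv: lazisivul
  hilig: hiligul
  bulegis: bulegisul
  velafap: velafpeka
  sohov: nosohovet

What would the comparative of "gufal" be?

gufleka

"gufal" has last vowel 'a'. The stems whose last vowel is 'a' (fozhap → fozhpeka, velafap → velafpeka, givar → givreka) delete the last vowel and add -eka.
So gufal → gufleka.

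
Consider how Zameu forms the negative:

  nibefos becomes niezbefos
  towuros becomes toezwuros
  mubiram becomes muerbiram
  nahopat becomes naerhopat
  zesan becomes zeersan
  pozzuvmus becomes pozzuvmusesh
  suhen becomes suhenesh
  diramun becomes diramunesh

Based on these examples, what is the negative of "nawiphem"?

nawiphemesh

"nawiphem" has last vowel 'e'. The one such stem in the data (suhen → suhenesh) adds -esh, so the same rule applies.
So nawiphem → nawiphemesh.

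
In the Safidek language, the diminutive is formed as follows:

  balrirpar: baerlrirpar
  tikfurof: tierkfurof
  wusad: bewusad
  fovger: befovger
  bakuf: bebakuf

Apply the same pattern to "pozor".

bepozor

"pozor" has 2 vowels. The stems with 2 vowels (wusad → bewusad, fovger → befovger, bakuf → bebakuf) add the prefix be-.
The other pattern: stems with 3 vowels insert -er- after the first vowel.
So pozor → bepozor.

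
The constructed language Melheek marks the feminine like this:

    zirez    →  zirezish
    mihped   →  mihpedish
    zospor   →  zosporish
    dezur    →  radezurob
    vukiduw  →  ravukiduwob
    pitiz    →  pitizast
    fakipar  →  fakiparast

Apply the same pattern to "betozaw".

betozawast

zospor and dezur both end in -r yet inflect differently (zosporish, radezurob), so the final letter is not what conditions the rule; the last vowel is.
"betozaw" has last vowel 'a'. The one such stem in the data (fakipar → fakiparast) adds -ast, so the same rule applies.
The other patterns: stems whose last vowel is 'e' or 'o' add -ish; stems whose last vowel is 'u' add ra- … -ob around the stem.
So betozaw → betozawast.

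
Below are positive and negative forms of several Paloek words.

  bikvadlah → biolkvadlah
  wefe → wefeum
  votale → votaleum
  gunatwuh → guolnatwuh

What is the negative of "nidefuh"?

nioldefuh

"nidefuh" ends in -h. The stems ending in -h (gunatwuh → guolnatwuh, bikvadlah → biolkvadlah) insert -ol- after the first vowel.
The other pattern: stems ending in -e add -um.
So nidefuh → nioldefuh.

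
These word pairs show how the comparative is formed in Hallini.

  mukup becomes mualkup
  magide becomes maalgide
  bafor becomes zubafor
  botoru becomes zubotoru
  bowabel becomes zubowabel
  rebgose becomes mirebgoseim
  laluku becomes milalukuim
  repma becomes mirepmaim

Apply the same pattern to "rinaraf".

mirinarafim

"rinaraf" begins with r-. The stems beginning with r- (rebgose → mirebgoseim, repma → mirepmaim) add mi- … -im around the stem.
The other patterns: stems beginning with m- insert -al- after the first vowel; stems beginning with b- add the prefix zu-.
So rinaraf → mirinarafim.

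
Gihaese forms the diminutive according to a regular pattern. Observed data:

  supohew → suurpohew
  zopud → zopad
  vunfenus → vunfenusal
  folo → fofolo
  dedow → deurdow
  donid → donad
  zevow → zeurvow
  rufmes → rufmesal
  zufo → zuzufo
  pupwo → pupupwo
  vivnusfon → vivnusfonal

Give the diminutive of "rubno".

"rubno" ends in -o. The stems ending in -o (pupwo → pupupwo, folo → fofolo, zufo → zuzufo) repeat the first consonant+vowel as a prefix.
So rubno → rurubno.

rurubno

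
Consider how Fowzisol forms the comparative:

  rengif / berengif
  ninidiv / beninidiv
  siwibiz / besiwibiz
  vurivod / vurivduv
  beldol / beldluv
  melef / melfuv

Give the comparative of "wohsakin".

"wohsakin" has last vowel 'i'. The stems whose last vowel is 'i' (rengif → berengif, ninidiv → beninidiv, siwibiz → besiwibiz) add the prefix be-.
So wohsakin → bewohsakin.

bewohsakin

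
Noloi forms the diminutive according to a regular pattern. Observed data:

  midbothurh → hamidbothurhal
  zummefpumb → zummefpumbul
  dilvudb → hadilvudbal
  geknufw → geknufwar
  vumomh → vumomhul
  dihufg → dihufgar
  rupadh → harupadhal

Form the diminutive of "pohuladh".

zummefpumb and dilvudb both end in -b yet inflect differently (zummefpumbul, hadilvudbal), so the final letter is not what conditions the rule; the second-to-last letter is.
"pohuladh" has second-to-last letter 'd'. The stems whose second-to-last letter is 'd' (dilvudb → hadilvudbal, rupadh → harupadhal) add ha- … -al around the stem.
The other patterns: stems whose second-to-last letter is 'm' add -ul; stems whose second-to-last letter is 'f' add -ar.
So pohuladh → hapohuladhal.

hapohuladhal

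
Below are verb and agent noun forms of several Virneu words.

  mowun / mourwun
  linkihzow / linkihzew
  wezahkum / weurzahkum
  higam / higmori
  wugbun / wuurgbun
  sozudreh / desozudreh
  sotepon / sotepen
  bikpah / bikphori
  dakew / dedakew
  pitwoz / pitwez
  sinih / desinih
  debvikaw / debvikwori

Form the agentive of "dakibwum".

daurkibwum

debvikaw and linkihzow both end in -w yet inflect differently (debvikwori, linkihzew), so the final letter is not what conditions the rule; the last vowel is.
"dakibwum" has last vowel 'u'. The stems whose last vowel is 'u' (wugbun → wuurgbun, wezahkum → weurzahkum, mowun → mourwun) insert -ur- after the first vowel.
The other patterns: stems whose last vowel is 'a' delete the last vowel and add -ori; stems whose last vowel is 'o' change the last vowel to 'e'; stems whose last vowel is 'e' or 'i' add the prefix de-.
So dakibwum → daurkibwum.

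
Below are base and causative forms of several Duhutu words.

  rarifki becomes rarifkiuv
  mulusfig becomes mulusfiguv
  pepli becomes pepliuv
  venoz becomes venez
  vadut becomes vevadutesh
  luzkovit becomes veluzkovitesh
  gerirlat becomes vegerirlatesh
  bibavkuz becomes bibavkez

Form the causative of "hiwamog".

hiwamoguv

bibavkuz and vadut both have last vowel 'u' yet inflect differently (bibavkez, vevadutesh), so the last vowel is not what conditions the rule; the final letter is.
"hiwamog" ends in -g. The one such stem in the data (mulusfig → mulusfiguv) adds -uv, so the same rule applies.
So hiwamog → hiwamoguv.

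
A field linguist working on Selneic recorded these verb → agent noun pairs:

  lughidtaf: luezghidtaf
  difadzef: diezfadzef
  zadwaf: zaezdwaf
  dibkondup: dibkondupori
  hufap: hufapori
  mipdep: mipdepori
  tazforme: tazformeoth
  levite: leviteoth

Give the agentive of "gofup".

lughidtaf and hufap both have last vowel 'a' yet inflect differently (luezghidtaf, hufapori), so the last vowel is not what conditions the rule; the final letter is.
"gofup" ends in -p. The stems ending in -p (dibkondup → dibkondupori, hufap → hufapori, mipdep → mipdepori) add -ori.
So gofup → gofupori.

gofupori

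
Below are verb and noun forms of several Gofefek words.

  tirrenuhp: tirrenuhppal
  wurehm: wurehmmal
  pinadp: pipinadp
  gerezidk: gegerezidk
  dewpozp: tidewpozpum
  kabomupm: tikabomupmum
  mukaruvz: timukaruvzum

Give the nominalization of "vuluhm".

"vuluhm" has second-to-last letter 'h'. The stems whose second-to-last letter is 'h' (tirrenuhp → tirrenuhppal, wurehm → wurehmmal) double the final consonant and add -al.
The other patterns: stems whose second-to-last letter is 'd' repeat the first consonant+vowel as a prefix; stems whose second-to-last letter is 'p', 'v' or 'z' add ti- … -um around the stem.
So vuluhm → vuluhmmal.

vuluhmmal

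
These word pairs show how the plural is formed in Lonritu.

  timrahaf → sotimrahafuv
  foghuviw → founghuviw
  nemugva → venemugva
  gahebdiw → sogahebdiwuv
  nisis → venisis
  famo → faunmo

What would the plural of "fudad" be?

"fudad" begins with f-. The stems beginning with f- (foghuviw → founghuviw, famo → faunmo) insert -un- after the first vowel.
The other patterns: stems beginning with n- add the prefix ve-; stems beginning with g- or t- add so- … -uv around the stem.
So fudad → fuundad.

fuundad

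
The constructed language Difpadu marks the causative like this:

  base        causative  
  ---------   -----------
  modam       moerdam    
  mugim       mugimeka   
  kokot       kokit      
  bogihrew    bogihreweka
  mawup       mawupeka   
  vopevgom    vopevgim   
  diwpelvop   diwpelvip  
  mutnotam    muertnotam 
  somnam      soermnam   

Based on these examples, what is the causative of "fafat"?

"fafat" has last vowel 'a'. The stems whose last vowel is 'a' (somnam → soermnam, mutnotam → muertnotam, modam → moerdam) insert -er- after the first vowel.
The other patterns: stems whose last vowel is 'o' change the last vowel to 'i'; stems whose last vowel is 'e', 'i' or 'u' add -eka.
So fafat → faerfat.

faerfat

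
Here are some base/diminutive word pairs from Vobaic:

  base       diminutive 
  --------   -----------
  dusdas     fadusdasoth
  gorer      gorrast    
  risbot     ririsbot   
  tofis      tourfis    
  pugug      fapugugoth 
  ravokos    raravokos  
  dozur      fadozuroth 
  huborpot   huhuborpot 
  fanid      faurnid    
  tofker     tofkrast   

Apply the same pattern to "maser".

masrast

dusdas and tofis both end in -s yet inflect differently (fadusdasoth, tourfis), so the final letter is not what conditions the rule; the last vowel is.
"maser" has last vowel 'e'. The stems whose last vowel is 'e' (gorer → gorrast, tofker → tofkrast) delete the last vowel and add -ast.
So maser → masrast.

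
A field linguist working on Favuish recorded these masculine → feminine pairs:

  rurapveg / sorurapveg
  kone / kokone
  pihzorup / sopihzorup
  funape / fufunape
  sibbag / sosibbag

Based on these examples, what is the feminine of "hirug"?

sohirug

funape and rurapveg both have last vowel 'e' yet inflect differently (fufunape, sorurapveg), so the last vowel is not what conditions the rule; the final letter is.
"hirug" ends in -g. The stems ending in -g (sibbag → sosibbag, rurapveg → sorurapveg) add the prefix so-.
The other pattern: stems ending in -e repeat the first consonant+vowel as a prefix.
So hirug → sohirug.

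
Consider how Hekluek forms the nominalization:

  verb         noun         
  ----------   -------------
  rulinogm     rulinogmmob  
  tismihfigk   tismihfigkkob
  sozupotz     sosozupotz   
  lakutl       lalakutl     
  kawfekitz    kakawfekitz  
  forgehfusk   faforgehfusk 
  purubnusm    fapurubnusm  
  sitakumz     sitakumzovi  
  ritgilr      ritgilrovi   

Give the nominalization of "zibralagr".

"zibralagr" has second-to-last letter 'g'. The stems whose second-to-last letter is 'g' (rulinogm → rulinogmmob, tismihfigk → tismihfigkkob) double the final consonant and add -ob.
So zibralagr → zibralagrrob.

zibralagrrob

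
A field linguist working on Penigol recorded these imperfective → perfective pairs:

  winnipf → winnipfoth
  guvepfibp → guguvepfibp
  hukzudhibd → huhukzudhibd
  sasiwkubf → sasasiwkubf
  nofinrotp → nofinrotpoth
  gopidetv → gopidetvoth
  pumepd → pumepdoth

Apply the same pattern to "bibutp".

bibutpoth

"bibutp" has second-to-last letter 't'. The stems whose second-to-last letter is 't' (gopidetv → gopidetvoth, nofinrotp → nofinrotpoth) add -oth.
So bibutp → bibutpoth.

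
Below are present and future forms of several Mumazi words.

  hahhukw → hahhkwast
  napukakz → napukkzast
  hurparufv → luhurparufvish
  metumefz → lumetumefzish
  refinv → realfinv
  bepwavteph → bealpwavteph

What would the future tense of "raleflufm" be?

luraleflufmish

metumefz and napukakz both end in -z yet inflect differently (lumetumefzish, napukkzast), so the final letter is not what conditions the rule; the second-to-last letter is.
"raleflufm" has second-to-last letter 'f'. The stems whose second-to-last letter is 'f' (hurparufv → luhurparufvish, metumefz → lumetumefzish) add lu- … -ish around the stem.
The other patterns: stems whose second-to-last letter is 'k' delete the last vowel and add -ast; stems whose second-to-last letter is 'n' or 'p' insert -al- after the first vowel.
So raleflufm → luraleflufmish.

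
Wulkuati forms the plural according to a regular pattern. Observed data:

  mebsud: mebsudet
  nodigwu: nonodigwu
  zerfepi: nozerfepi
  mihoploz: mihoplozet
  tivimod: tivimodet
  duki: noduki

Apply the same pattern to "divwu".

nodivwu

"divwu" ends in a vowel. The stems ending in a vowel (nodigwu → nonodigwu, duki → noduki, zerfepi → nozerfepi) add the prefix no-.
So divwu → nodivwu.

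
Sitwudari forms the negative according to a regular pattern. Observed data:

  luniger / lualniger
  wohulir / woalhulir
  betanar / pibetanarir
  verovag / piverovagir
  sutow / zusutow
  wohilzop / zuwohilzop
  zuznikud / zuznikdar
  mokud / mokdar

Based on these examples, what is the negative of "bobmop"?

zubobmop

luniger and betanar both end in -r yet inflect differently (lualniger, pibetanarir), so the final letter is not what conditions the rule; the last vowel is.
"bobmop" has last vowel 'o'. The stems whose last vowel is 'o' (sutow → zusutow, wohilzop → zuwohilzop) add the prefix zu-.
So bobmop → zubobmop.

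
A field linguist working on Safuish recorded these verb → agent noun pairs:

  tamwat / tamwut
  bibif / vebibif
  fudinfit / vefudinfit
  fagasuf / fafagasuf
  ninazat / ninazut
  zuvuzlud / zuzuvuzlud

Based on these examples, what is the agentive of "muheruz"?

mumuheruz

"muheruz" has last vowel 'u'. The stems whose last vowel is 'u' (zuvuzlud → zuzuvuzlud, fagasuf → fafagasuf) repeat the first consonant+vowel as a prefix.
The other patterns: stems whose last vowel is 'i' add the prefix ve-; stems whose last vowel is 'a' change the last vowel to 'u'.
So muheruz → mumuheruz.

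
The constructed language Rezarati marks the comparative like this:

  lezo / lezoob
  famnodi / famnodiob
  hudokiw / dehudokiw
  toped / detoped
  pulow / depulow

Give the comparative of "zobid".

dezobid

famnodi and hudokiw both have last vowel 'i' yet inflect differently (famnodiob, dehudokiw), so the last vowel is not what conditions the rule; whether the stem ends in a vowel or a consonant is.
"zobid" ends in a consonant. The stems ending in a consonant (hudokiw → dehudokiw, toped → detoped, pulow → depulow) add the prefix de-.
So zobid → dezobid.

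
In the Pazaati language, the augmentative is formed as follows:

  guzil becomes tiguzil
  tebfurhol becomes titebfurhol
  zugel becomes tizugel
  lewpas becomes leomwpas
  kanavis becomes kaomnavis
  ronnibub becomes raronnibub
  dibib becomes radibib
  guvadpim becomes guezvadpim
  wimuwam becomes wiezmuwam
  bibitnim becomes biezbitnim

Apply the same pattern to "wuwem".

wuezwem

guzil and kanavis both have last vowel 'i' yet inflect differently (tiguzil, kaomnavis), so the last vowel is not what conditions the rule; the final letter is.
"wuwem" ends in -m. The stems ending in -m (guvadpim → guezvadpim, wimuwam → wiezmuwam, bibitnim → biezbitnim) insert -ez- after the first vowel.
So wuwem → wuezwem.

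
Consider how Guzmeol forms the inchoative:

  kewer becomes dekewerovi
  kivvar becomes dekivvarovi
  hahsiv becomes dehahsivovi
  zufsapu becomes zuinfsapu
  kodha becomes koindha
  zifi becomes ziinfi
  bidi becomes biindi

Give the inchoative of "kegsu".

"kegsu" ends in a vowel. The stems ending in a vowel (zufsapu → zuinfsapu, kodha → koindha, zifi → ziinfi) insert -in- after the first vowel.
So kegsu → keingsu.

keingsu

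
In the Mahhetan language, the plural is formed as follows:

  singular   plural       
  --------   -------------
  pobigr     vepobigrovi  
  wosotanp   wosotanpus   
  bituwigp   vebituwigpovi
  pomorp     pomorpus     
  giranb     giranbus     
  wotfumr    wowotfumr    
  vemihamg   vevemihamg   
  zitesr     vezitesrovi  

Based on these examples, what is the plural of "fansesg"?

vefansesgovi

pobigr and wotfumr both end in -r yet inflect differently (vepobigrovi, wowotfumr), so the final letter is not what conditions the rule; the second-to-last letter is.
"fansesg" has second-to-last letter 's'. The one such stem in the data (zitesr → vezitesrovi) adds ve- … -ovi around the stem, so the same rule applies.
So fansesg → vefansesgovi.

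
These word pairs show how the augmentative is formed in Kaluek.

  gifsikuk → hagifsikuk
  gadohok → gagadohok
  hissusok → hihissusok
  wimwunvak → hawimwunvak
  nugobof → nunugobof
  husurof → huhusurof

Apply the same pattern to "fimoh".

"fimoh" has last vowel 'o'. The stems whose last vowel is 'o' (gadohok → gagadohok, nugobof → nunugobof, hissusok → hihissusok) repeat the first consonant+vowel as a prefix.
So fimoh → fifimoh.

fifimoh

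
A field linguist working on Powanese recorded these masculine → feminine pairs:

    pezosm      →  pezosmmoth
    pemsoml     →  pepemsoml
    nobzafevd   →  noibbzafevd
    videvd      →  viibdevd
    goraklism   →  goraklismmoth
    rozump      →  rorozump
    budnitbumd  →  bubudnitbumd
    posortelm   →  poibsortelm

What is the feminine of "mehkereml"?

memehkereml

budnitbumd and videvd both end in -d yet inflect differently (bubudnitbumd, viibdevd), so the final letter is not what conditions the rule; the second-to-last letter is.
"mehkereml" has second-to-last letter 'm'. The stems whose second-to-last letter is 'm' (pemsoml → pepemsoml, budnitbumd → bubudnitbumd, rozump → rorozump) repeat the first consonant+vowel as a prefix.
So mehkereml → memehkereml.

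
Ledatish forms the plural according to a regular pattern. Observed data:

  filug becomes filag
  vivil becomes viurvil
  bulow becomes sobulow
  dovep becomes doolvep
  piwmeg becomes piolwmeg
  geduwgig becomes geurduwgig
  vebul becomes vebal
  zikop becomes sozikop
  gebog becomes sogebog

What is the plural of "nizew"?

niolzew

piwmeg and geduwgig both end in -g yet inflect differently (piolwmeg, geurduwgig), so the final letter is not what conditions the rule; the last vowel is.
"nizew" has last vowel 'e'. The stems whose last vowel is 'e' (dovep → doolvep, piwmeg → piolwmeg) insert -ol- after the first vowel.
So nizew → niolzew.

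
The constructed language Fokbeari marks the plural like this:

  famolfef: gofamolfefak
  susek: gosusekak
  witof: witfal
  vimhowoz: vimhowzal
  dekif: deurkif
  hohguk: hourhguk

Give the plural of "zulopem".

gozulopemak

"zulopem" has last vowel 'e'. The stems whose last vowel is 'e' (famolfef → gofamolfefak, susek → gosusekak) add go- … -ak around the stem.
The other patterns: stems whose last vowel is 'o' delete the last vowel and add -al; stems whose last vowel is 'i' or 'u' insert -ur- after the first vowel.
So zulopem → gozulopemak.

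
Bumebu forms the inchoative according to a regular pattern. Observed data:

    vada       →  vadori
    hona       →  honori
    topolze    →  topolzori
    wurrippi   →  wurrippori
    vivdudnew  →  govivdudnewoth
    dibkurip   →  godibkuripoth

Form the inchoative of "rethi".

rethori

"rethi" ends in a vowel. The stems ending in a vowel (vada → vadori, hona → honori, topolze → topolzori) drop the final letter and add -ori.
So rethi → rethori.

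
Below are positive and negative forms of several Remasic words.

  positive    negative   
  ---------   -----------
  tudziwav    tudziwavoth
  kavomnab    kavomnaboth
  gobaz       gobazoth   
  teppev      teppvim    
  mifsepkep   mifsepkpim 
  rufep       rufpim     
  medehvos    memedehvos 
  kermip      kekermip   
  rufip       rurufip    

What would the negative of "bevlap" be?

bevlapoth

tudziwav and teppev both end in -v yet inflect differently (tudziwavoth, teppvim), so the final letter is not what conditions the rule; the last vowel is.
"bevlap" has last vowel 'a'. The stems whose last vowel is 'a' (tudziwav → tudziwavoth, kavomnab → kavomnaboth, gobaz → gobazoth) add -oth.
So bevlap → bevlapoth.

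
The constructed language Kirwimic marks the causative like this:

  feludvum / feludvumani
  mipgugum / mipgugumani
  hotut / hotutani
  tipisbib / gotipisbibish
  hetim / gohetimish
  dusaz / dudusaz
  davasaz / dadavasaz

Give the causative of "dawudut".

dawudutani

feludvum and hetim both end in -m yet inflect differently (feludvumani, gohetimish), so the final letter is not what conditions the rule; the last vowel is.
"dawudut" has last vowel 'u'. The stems whose last vowel is 'u' (feludvum → feludvumani, mipgugum → mipgugumani, hotut → hotutani) add -ani.
The other patterns: stems whose last vowel is 'i' add go- … -ish around the stem; stems whose last vowel is 'a' repeat the first consonant+vowel as a prefix.
So dawudut → dawudutani.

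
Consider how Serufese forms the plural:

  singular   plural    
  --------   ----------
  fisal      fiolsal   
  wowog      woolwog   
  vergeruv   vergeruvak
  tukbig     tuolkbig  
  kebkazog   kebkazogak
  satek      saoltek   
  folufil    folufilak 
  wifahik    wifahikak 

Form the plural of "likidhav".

wifahik and satek both end in -k yet inflect differently (wifahikak, saoltek), so the final letter is not what conditions the rule; the number of vowels is.
"likidhav" has 3 vowels. The stems with 3 vowels (folufil → folufilak, vergeruv → vergeruvak, kebkazog → kebkazogak) add -ak.
The other pattern: stems with 2 vowels insert -ol- after the first vowel.
So likidhav → likidhavak.

likidhavak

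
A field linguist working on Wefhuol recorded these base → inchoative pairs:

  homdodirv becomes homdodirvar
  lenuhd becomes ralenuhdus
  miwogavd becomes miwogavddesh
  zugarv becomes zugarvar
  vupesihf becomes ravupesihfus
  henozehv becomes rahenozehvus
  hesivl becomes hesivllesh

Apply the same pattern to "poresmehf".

lenuhd and miwogavd both end in -d yet inflect differently (ralenuhdus, miwogavddesh), so the final letter is not what conditions the rule; the second-to-last letter is.
"poresmehf" has second-to-last letter 'h'. The stems whose second-to-last letter is 'h' (lenuhd → ralenuhdus, vupesihf → ravupesihfus, henozehv → rahenozehvus) add ra- … -us around the stem.
So poresmehf → raporesmehfus.

raporesmehfus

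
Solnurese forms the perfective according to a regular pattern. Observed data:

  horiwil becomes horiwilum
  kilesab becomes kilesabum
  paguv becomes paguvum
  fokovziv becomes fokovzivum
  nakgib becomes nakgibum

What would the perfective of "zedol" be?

Every pair shown (horiwil → horiwilum, kilesab → kilesabum, paguv → paguvum, …) follows the same rule: add -um.
So zedol → zedolum.

zedolum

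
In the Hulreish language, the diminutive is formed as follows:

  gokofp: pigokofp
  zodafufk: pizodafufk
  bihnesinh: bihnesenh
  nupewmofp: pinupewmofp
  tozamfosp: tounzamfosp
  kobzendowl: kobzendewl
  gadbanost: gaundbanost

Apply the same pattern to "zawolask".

nupewmofp and tozamfosp both end in -p yet inflect differently (pinupewmofp, tounzamfosp), so the final letter is not what conditions the rule; the second-to-last letter is.
"zawolask" has second-to-last letter 's'. The stems whose second-to-last letter is 's' (gadbanost → gaundbanost, tozamfosp → tounzamfosp) insert -un- after the first vowel.
The other patterns: stems whose second-to-last letter is 'f' add the prefix pi-; stems whose second-to-last letter is 'n' or 'w' change the last vowel to 'e'.
So zawolask → zaunwolask.

zaunwolask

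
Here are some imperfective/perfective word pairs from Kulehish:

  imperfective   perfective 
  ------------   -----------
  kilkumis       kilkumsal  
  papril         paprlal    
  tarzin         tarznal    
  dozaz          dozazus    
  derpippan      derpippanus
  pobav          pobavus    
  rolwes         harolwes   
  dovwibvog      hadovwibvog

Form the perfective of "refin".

tarzin and derpippan both end in -n yet inflect differently (tarznal, derpippanus), so the final letter is not what conditions the rule; the last vowel is.
"refin" has last vowel 'i'. The stems whose last vowel is 'i' (kilkumis → kilkumsal, papril → paprlal, tarzin → tarznal) delete the last vowel and add -al.
The other patterns: stems whose last vowel is 'a' add -us; stems whose last vowel is 'e' or 'o' add the prefix ha-.
So refin → refnal.

refnal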